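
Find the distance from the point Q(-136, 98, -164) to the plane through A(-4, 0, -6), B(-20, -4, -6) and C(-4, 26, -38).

2

AB = (-16, -4, 0) and AC = (0, 26, -32), so a normal is n = AB × AC = (128, -512, -416).
d = |128·(-136) + (-512)·98 + (-416)·(-164) − 1984| / √(16384 + 262144 + 173056) = |-1344| / 672 = 2.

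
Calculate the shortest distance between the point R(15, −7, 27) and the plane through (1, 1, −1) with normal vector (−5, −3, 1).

The plane has equation n·(r − (1, 1, −1)) = 0, i.e. n·r = -9.
n = (−5, −3, 1); n·P − (-9) = -18; |n| = √35; distance = 18/√35.

18√35/35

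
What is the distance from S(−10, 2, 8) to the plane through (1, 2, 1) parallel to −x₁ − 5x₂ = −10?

Parallel planes share the normal n = (−1, −5, 0); since (1, 2, 1) lies on the plane, its equation is −x₁ − 5x₂ = -11.
Then n·(−10, 2, 8) − (−11) = 11.
|n| = √(1 + 25 + 0) = √26, so the distance is |11|/√26 = 11√26/26.

11/√26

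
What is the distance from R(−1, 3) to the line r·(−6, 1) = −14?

23√37/37

d = |(-6)·(-1) + 1·3 − (-14)| / √(36 + 1) = |23|/√37 = 23/√37.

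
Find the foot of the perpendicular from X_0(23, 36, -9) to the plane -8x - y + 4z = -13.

n = (-8, -1, 4), |n|² = 81, and n·X_0 − (-13) = -243.
t = -243/81 = -3, so the foot is X_0 − t·n = (23, 36, -9) − (-3)·(-8, -1, 4) = (-1, 33, 3).

(-1, 33, 3)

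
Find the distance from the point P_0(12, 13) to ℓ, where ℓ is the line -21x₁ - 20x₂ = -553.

41/29

The normal to the line is n = (-21, -20) with |n| = 29.
|n·P_0 − (-553)| = |-512 − (-553)| = 41, so the distance is 41/29.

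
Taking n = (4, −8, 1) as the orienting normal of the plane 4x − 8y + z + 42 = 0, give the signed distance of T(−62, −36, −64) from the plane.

2

n·T − (-42) = 18.
|n| = 9, so the signed distance is 18/9 = 2.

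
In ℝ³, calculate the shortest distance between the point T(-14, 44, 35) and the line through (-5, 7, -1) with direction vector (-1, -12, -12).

Direction vector d = (-1, -12, -12).
AP = (-9, 37, 36); AP·d = -867, |AP|² = 2746, |d|² = 289.
distance² = |AP|² − (AP·d)²/|d|² = 2746 − 751689/289 = 145, so the distance is √145.

√145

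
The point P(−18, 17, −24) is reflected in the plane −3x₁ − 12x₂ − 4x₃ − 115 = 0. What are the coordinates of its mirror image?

(-24, -7, -32)

With n = (−3, −12, −4), the signed offset is (n·P − 115)/|n|² = -169/169 = -1.
P' = P − 2t·n = (−18, 17, −24) − (-2)·(−3, −12, −4) = (−24, −7, −32).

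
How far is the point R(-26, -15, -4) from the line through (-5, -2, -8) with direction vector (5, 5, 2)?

2√35

Direction vector d = (5, 5, 2).
AP = (-21, -13, 4), and AP × d = (-46, 62, -40).
|AP × d|² = 7560 and |d|² = 54, so the distance is √(7560/54) = √140 = 2√35.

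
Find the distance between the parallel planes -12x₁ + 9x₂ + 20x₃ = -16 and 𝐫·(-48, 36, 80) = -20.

11/25

Divide the second equation by 4 to match normals: -12x₁ + 9x₂ + 20x₃ = -5.
With common normal n = (-12, 9, 20) (|n| = 25), the distance is |(-16) − (-5)|/|n| = 11/25.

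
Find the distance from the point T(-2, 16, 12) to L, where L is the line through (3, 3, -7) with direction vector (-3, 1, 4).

Direction vector d = (-3, 1, 4).
AP = (-5, 13, 19); AP·d = 104, |AP|² = 555, |d|² = 26.
distance² = |AP|² − (AP·d)²/|d|² = 555 − 10816/26 = 139, so the distance is √139.

√139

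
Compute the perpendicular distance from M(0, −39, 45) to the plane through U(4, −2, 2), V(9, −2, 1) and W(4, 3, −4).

11/√62

UV = (5, 0, −1) and UW = (0, 5, −6), so a normal is n = UV × UW = (5, 30, 25).
Then n·(0, −39, 45) − 10 = −55.
|n| = √(25 + 900 + 625) = 5√62, so the distance is |-55|/(5√62) = 11/√62.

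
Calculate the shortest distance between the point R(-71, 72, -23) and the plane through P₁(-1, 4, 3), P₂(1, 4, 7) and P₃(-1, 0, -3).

P₁P₂ = (2, 0, 4) and P₁P₃ = (0, -4, -6), so a normal is n = P₁P₂ × P₁P₃ = (16, 12, -8).
n = (16, 12, -8); n·P − 8 = -96; |n| = 4√29; distance = 96/(4√29) = 24/√29.

24/√29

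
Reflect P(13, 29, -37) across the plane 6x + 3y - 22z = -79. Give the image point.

n = (6, 3, -22), |n|² = 529, n·P − (-79) = 1058, so t = 1058/529 = 2.
Foot F = P − 2·n = (1, 23, 7); the reflection is 2F − P = (-11, 17, 51).

(-11, 17, 51)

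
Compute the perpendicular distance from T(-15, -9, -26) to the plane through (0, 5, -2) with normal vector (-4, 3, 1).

3√26/13

The plane has equation n·(r − (0, 5, -2)) = 0, i.e. n·r = 13.
d = |(-4)·(-15) + 3·(-9) + 1·(-26) − 13| / √(16 + 9 + 1) = |-6| / √26 = 6/√26.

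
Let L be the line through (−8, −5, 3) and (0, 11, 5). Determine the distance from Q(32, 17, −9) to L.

2√233

A direction vector is d = (8, 16, 2).
AP = (40, 22, −12), and AP × d = (236, −176, 464).
|AP × d|² = 301968 and |d|² = 324, so the distance is √(301968/324) = √932 = 2√233.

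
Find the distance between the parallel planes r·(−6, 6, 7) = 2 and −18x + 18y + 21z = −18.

8/11

Divide the second equation by 3 to match normals: −6x + 6y + 7z = -6.
With common normal n = (−6, 6, 7) (|n| = 11), the distance is |2 − (-6)|/|n| = 8/11.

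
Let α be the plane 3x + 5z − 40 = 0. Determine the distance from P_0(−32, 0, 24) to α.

n = (3, 0, 5); n·P − 40 = -16; |n| = √34; distance = 16/√34 = 8√34/17.

8√34/17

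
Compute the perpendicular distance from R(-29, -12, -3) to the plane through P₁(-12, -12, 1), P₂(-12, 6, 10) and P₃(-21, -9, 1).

7√46/46

P₁P₂ = (0, 18, 9) and P₁P₃ = (-9, 3, 0), so a normal is n = P₁P₂ × P₁P₃ = (-27, -81, 162).
d = |(-27)·(-29) + (-81)·(-12) + 162·(-3) − 1458| / √(729 + 6561 + 26244) = |-189| / (27√46) = 7√46/46.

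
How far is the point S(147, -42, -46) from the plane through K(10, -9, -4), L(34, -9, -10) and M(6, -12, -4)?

3

KL = (24, 0, -6) and KM = (-4, -3, 0), so a normal is n = KL × KM = (-18, 24, -72).
Then n·(147, -42, -46) - (-108) = -234.
|n| = √(324 + 576 + 5184) = 78, so the distance is |-234|/78 = 3.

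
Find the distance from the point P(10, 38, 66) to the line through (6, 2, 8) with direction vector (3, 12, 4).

Direction vector d = (3, 12, 4).
AP = (4, 36, 58); AP·d = 676, |AP|² = 4676, |d|² = 169.
distance² = |AP|² − (AP·d)²/|d|² = 4676 − 456976/169 = 1972, so the distance is 2√493.

2√493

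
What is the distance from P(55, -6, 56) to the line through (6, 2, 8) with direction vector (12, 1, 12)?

√145

Direction vector d = (12, 1, 12).
AP = (49, -8, 48); AP·d = 1156, |AP|² = 4769, |d|² = 289.
distance² = |AP|² − (AP·d)²/|d|² = 4769 − 1336336/289 = 145, so the distance is √145.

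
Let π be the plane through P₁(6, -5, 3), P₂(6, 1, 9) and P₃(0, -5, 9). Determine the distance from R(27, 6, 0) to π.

7/√3

P₁P₂ = (0, 6, 6) and P₁P₃ = (-6, 0, 6), so a normal is n = P₁P₂ × P₁P₃ = (36, -36, 36).
n = (36, -36, 36); n·P − 504 = 252; |n| = 36√3; distance = 252/(36√3) = 7√3/3.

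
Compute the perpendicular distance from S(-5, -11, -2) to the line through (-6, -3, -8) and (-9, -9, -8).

A direction vector is d = (-3, -6, 0).
AP = (1, -8, 6), and AP × d = (36, -18, -30).
|AP × d|² = 2520 and |d|² = 45, so the distance is √(2520/45) = √56 = 2√14.

2√14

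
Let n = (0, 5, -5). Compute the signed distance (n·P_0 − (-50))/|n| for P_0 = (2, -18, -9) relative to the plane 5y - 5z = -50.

√2/2

n·P_0 − (-50) = 5.
|n| = 5√2, so the signed distance is √2/2.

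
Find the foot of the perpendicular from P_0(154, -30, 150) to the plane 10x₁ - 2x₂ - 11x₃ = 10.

(470/3, -458/15, 2206/15)

n = (10, -2, -11), |n|² = 225, and n·P_0 − 10 = -60.
t = -60/225 = -4/15, so the foot is P_0 − t·n = (154, -30, 150) − (-4/15)·(10, -2, -11) = (470/3, -458/15, 2206/15).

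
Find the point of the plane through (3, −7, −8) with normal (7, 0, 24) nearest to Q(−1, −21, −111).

The perpendicular from Q has direction n = (7, 0, 24): r = (−1, −21, −111) + λ(7, 0, 24).
Substitute into the plane: n·(Q + λn) = -171 gives -2671 + 625λ = -171, so λ = 4.
Foot = (−1, −21, −111) + 4·(7, 0, 24) = (27, −21, −15).

(27, -21, -15)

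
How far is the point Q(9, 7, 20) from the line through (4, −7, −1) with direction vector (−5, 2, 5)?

Direction vector d = (−5, 2, 5).
AP = (5, 14, 21), and AP × d = (28, −130, 80).
|AP × d|² = 24084 and |d|² = 54, so the distance is √(24084/54) = √446.

√446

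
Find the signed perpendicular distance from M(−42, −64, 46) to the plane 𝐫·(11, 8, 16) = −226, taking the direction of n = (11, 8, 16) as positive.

-4/7

n·M − (-226) = -12.
|n| = 21, so the signed distance is -12/21 = -4/7.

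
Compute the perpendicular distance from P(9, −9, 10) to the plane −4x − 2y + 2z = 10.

Normal vector n = (−4, −2, 2), and n·(9, −9, 10) − 10 = −8.
|n| = √(16 + 4 + 4) = 2√6, so the distance is |-8|/(2√6) = 2√6/3.

4/√6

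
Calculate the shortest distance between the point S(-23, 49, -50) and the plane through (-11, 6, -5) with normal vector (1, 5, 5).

22√51/51

The plane has equation n·(r − (-11, 6, -5)) = 0, i.e. n·r = -6.
n = (1, 5, 5); n·P − (-6) = -22; |n| = √51; distance = 22/√51 = 22√51/51.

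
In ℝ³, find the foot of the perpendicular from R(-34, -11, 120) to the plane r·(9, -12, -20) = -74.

n = (9, -12, -20), |n|² = 625, and n·R − (-74) = -2500.
t = -2500/625 = -4, so the foot is R − t·n = (-34, -11, 120) − (-4)·(9, -12, -20) = (2, -59, 40).

(2, -59, 40)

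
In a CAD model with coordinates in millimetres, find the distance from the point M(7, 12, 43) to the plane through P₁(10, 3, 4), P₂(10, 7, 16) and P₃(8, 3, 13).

3/11

P₁P₂ = (0, 4, 12) and P₁P₃ = (−2, 0, 9), so a normal is n = P₁P₂ × P₁P₃ = (36, −24, 8).
Then n·(7, 12, 43) − 320 = −12.
|n| = √(1296 + 576 + 64) = 44, so the distance is |-12|/44 = 3/11.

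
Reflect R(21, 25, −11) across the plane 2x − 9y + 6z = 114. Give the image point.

With n = (2, −9, 6), the signed offset is (n·R − 114)/|n|² = -363/121 = -3.
R' = R − 2t·n = (21, 25, −11) − (-6)·(2, −9, 6) = (33, −29, 25).

(33, -29, 25)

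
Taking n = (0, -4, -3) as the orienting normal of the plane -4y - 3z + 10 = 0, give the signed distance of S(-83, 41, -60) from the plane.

n·S − (-10) = 26.
|n| = 5, so the signed distance is 26/5.

26/5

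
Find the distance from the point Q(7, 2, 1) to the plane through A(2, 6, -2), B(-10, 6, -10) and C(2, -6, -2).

AB = (-12, 0, -8) and AC = (0, -12, 0), so a normal is n = AB × AC = (-96, 0, 144).
n = (-96, 0, 144); n·P − (-480) = -48; |n| = 48√13; distance = 48/(48√13) = 1/√13.

√13/13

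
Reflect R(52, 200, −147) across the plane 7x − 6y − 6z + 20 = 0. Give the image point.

(488/11, 2272/11, -1545/11)

n = (7, −6, −6), |n|² = 121, n·R − (-20) = 66, so t = 66/121 = 6/11.
Foot F = R − (6/11)·n = (530/11, 2236/11, −1581/11); the reflection is 2F − R = (488/11, 2272/11, −1545/11).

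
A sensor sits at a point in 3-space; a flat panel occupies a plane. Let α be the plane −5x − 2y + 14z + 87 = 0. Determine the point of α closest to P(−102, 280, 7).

The perpendicular from P has direction n = (−5, −2, 14): r = (−102, 280, 7) + λ(−5, −2, 14).
Substitute into the plane: n·(P + λn) = -87 gives 48 + 225λ = -87, so λ = -3/5.
Foot = (−102, 280, 7) + (-3/5)·(−5, −2, 14) = (−99, 1406/5, −7/5).

(-99, 1406/5, -7/5)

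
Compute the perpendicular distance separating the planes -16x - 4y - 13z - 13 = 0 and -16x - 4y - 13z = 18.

5/21

With common normal n = (-16, -4, -13) (|n| = 21), the distance is |13 − 18|/|n| = 5/21.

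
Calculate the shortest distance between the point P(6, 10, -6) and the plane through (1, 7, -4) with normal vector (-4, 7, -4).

1

The plane has equation n·(r − (1, 7, -4)) = 0, i.e. n·r = 61.
Then n·(6, 10, -6) - 61 = 9.
|n| = √(16 + 49 + 16) = 9, so the distance is |9|/9 = 1.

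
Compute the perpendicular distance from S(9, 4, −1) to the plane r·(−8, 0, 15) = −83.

4/17

d = |(-8)·9 + 15·(-1) − (-83)| / √(64 + 0 + 225) = |-4| / 17 = 4/17.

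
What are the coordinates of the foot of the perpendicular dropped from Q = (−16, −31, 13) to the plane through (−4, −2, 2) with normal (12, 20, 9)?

(-4, -11, 22)

The perpendicular from Q has direction n = (12, 20, 9): r = (−16, −31, 13) + t(12, 20, 9).
Substitute into the plane: n·(Q + tn) = -70 gives -695 + 625t = -70, so t = 1.
Foot = (−16, −31, 13) + 1·(12, 20, 9) = (−4, −11, 22).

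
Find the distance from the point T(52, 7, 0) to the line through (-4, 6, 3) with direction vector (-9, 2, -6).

11√10

Direction vector d = (-9, 2, -6).
AP = (56, 1, -3), and AP × d = (0, 363, 121).
|AP × d|² = 146410 and |d|² = 121, so the distance is √(146410/121) = √1210 = 11√10.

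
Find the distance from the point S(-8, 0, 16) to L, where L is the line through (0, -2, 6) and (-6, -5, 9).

A direction vector is d = (-6, -3, 3).
AP = (-8, 2, 10), and AP × d = (36, -36, 36).
|AP × d|² = 3888 and |d|² = 54, so the distance is √(3888/54) = √72 = 6√2.

6√2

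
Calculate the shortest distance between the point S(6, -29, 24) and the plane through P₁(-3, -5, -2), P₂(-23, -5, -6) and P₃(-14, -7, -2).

22/15

P₁P₂ = (-20, 0, -4) and P₁P₃ = (-11, -2, 0), so a normal is n = P₁P₂ × P₁P₃ = (-8, 44, 40).
d = |(-8)·6 + 44·(-29) + 40·24 − (-276)| / √(64 + 1936 + 1600) = |-88| / 60 = 22/15.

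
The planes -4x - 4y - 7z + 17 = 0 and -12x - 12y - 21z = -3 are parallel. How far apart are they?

16/9

Divide the second equation by 3 to match normals: -4x - 4y - 7z = -1.
With common normal n = (-4, -4, -7) (|n| = 9), the distance is |(-17) − (-1)|/|n| = 16/9.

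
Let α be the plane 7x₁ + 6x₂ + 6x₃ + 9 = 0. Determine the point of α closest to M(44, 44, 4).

n = (7, 6, 6), |n|² = 121, and n·M − (-9) = 605.
t = 605/121 = 5, so the foot is M − t·n = (44, 44, 4) − 5·(7, 6, 6) = (9, 14, -26).

(9, 14, -26)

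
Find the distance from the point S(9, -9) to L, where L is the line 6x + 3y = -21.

d = |6·9 + 3·(-9) − (-21)| / √(36 + 9) = |48|/(3√5) = 16√5/5.

16/√5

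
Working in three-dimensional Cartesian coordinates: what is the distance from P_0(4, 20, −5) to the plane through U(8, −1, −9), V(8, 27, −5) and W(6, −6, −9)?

2/5

UV = (0, 28, 4) and UW = (−2, −5, 0), so a normal is n = UV × UW = (20, −8, 56).
d = |20·4 + (-8)·20 + 56·(-5) − (-336)| / √(400 + 64 + 3136) = |-24| / 60 = 2/5.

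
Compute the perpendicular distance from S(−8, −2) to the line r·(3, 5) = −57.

23√34/34

The normal to the line is n = (3, 5) with |n| = √34.
|n·S − (-57)| = |-34 − (-57)| = 23, so the distance is 23/√34.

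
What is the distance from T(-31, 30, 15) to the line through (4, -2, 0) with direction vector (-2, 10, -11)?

√2249

Direction vector d = (-2, 10, -11).
AP = (-35, 32, 15), and AP × d = (-502, -415, -286).
|AP × d|² = 506025 and |d|² = 225, so the distance is √(506025/225) = √2249.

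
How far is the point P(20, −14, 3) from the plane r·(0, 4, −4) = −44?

3√2

Normal vector n = (0, 4, −4), and n·(20, −14, 3) − (−44) = −24.
|n| = √(0 + 16 + 16) = 4√2, so the distance is |-24|/(4√2) = 3√2.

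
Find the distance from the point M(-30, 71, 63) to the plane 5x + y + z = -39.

23/(3√3)

Normal vector n = (5, 1, 1), and n·(-30, 71, 63) - (-39) = 23.
|n| = √(25 + 1 + 1) = 3√3, so the distance is |23|/(3√3) = 23/(3√3).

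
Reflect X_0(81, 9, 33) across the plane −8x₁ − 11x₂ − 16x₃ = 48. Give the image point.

With n = (−8, −11, −16), the signed offset is (n·X_0 − 48)/|n|² = -1323/441 = -3.
X_0' = X_0 − 2t·n = (81, 9, 33) − (-6)·(−8, −11, −16) = (33, −57, −63).

(33, -57, -63)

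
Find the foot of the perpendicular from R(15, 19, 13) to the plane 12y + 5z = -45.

n = (0, 12, 5), |n|² = 169, and n·R − (-45) = 338.
t = 338/169 = 2, so the foot is R − t·n = (15, 19, 13) − 2·(0, 12, 5) = (15, -5, 3).

(15, -5, 3)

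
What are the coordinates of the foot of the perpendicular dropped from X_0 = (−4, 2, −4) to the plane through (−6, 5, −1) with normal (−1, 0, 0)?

The perpendicular from X_0 has direction n = (−1, 0, 0): r = (−4, 2, −4) + λ(−1, 0, 0).
Substitute into the plane: n·(X_0 + λn) = 6 gives 4 + 1λ = 6, so λ = 2.
Foot = (−4, 2, −4) + 2·(−1, 0, 0) = (−6, 2, −4).

(-6, 2, -4)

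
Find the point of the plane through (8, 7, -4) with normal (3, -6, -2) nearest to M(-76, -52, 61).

(-520/7, -388/7, 419/7)

n = (3, -6, -2), |n|² = 49, and n·M − (-10) = -28.
t = -28/49 = -4/7, so the foot is M − t·n = (-76, -52, 61) − (-4/7)·(3, -6, -2) = (-520/7, -388/7, 419/7).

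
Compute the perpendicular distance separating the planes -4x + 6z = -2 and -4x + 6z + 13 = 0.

Both planes have normal n = (-4, 0, 6), |n| = 2√13. Any point on the first plane is at distance |(-13) − (-2)|/|n| = 11/(2√13) = 11√13/26 from the second.

11√13/26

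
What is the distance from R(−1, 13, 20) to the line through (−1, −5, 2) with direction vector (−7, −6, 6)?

Direction vector d = (−7, −6, 6).
AP = (0, 18, 18), and AP × d = (216, −126, 126).
|AP × d|² = 78408 and |d|² = 121, so the distance is √(78408/121) = √648 = 18√2.

18√2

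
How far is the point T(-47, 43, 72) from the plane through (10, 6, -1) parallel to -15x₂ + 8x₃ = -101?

29/17

Parallel planes share the normal n = (0, -15, 8); since (10, 6, -1) lies on the plane, its equation is -15x₂ + 8x₃ = -98.
n = (0, -15, 8); n·P − (-98) = 29; |n| = 17; distance = 29/17.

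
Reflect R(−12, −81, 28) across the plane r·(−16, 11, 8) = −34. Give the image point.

(-44, -59, 44)

With n = (−16, 11, 8), the signed offset is (n·R − (-34))/|n|² = -441/441 = -1.
R' = R − 2t·n = (−12, −81, 28) − (-2)·(−16, 11, 8) = (−44, −59, 44).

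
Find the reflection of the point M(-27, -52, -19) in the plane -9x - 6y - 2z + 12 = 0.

(63, 8, 1)

n = (-9, -6, -2), |n|² = 121, n·M − (-12) = 605, so t = 605/121 = 5.
Foot F = M − 5·n = (18, -22, -9); the reflection is 2F − M = (63, 8, 1).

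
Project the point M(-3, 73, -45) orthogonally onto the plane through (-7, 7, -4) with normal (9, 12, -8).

(-39, 25, -13)

The perpendicular from M has direction n = (9, 12, -8): r = (-3, 73, -45) + λ(9, 12, -8).
Substitute into the plane: n·(M + λn) = 53 gives 1209 + 289λ = 53, so λ = -4.
Foot = (-3, 73, -45) + (-4)·(9, 12, -8) = (-39, 25, -13).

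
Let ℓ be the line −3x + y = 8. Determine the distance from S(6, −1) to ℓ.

27√10/10

The normal to the line is n = (−3, 1) with |n| = √10.
|n·S − 8| = |-19 − 8| = 27, so the distance is 27/√10 = 27√10/10.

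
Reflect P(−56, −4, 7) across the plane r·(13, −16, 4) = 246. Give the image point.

(-4, -68, 23)

n = (13, −16, 4), |n|² = 441, n·P − 246 = -882, so t = -882/441 = -2.
Foot F = P − (-2)·n = (−30, −36, 15); the reflection is 2F − P = (−4, −68, 23).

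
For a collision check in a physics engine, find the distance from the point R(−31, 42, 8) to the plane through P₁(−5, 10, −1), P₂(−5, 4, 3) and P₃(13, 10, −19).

13/√22

P₁P₂ = (0, −6, 4) and P₁P₃ = (18, 0, −18), so a normal is n = P₁P₂ × P₁P₃ = (108, 72, 108).
Then n·(−31, 42, 8) − 72 = 468.
|n| = √(11664 + 5184 + 11664) = 36√22, so the distance is |468|/(36√22) = 13√22/22.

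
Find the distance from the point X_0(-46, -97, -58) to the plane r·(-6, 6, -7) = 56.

4

d = |(-6)·(-46) + 6·(-97) + (-7)·(-58) − 56| / √(36 + 36 + 49) = |44| / 11 = 4.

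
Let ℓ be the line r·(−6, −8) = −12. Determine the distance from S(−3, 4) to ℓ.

d = |(-6)·(-3) + (-8)·4 − (-12)| / √(36 + 64) = |-2|/10 = 1/5.

1/5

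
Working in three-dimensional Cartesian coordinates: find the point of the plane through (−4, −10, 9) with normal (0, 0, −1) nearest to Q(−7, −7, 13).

n = (0, 0, −1), |n|² = 1, and n·Q − (-9) = -4.
t = -4/1 = -4, so the foot is Q − t·n = (−7, −7, 13) − (-4)·(0, 0, −1) = (−7, −7, 9).

(-7, -7, 9)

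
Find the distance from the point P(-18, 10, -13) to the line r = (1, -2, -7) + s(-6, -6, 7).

√541

Direction vector d = (-6, -6, 7).
AP = (-19, 12, -6); AP·d = 0, |AP|² = 541, |d|² = 121.
distance² = |AP|² − (AP·d)²/|d|² = 541 − 0/121 = 541, so the distance is √541.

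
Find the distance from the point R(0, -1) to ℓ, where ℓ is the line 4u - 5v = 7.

2√41/41

The normal to the line is n = (4, -5) with |n| = √41.
|n·R − 7| = |5 − 7| = 2, so the distance is 2/√41 = 2√41/41.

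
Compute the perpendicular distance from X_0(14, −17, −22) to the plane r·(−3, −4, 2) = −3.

15√29/29

n = (−3, −4, 2); n·P − (-3) = -15; |n| = √29; distance = 15/√29.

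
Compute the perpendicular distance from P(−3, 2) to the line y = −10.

12

The normal to the line is n = (0, 1) with |n| = 1.
|n·P − (-10)| = |2 − (-10)| = 12, so the distance is 12/1 = 12.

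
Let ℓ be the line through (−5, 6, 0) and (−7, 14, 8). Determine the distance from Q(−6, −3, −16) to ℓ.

√41

A direction vector is d = (−2, 8, 8).
AP = (−1, −9, −16); AP·d = -198, |AP|² = 338, |d|² = 132.
distance² = |AP|² − (AP·d)²/|d|² = 338 − 39204/132 = 41, so the distance is √41.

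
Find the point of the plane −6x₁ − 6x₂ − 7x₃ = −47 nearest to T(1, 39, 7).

(-11, 27, -7)

n = (−6, −6, −7), |n|² = 121, and n·T − (-47) = -242.
t = -242/121 = -2, so the foot is T − t·n = (1, 39, 7) − (-2)·(−6, −6, −7) = (−11, 27, −7).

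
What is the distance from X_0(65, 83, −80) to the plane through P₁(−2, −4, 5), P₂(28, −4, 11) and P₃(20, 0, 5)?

P₁P₂ = (30, 0, 6) and P₁P₃ = (22, 4, 0), so a normal is n = P₁P₂ × P₁P₃ = (−24, 132, 120).
d = |(-24)·65 + 132·83 + 120·(-80) − 120| / √(576 + 17424 + 14400) = |-324| / 180 = 9/5.

9/5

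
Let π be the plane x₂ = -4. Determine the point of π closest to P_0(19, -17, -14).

The perpendicular from P_0 has direction n = (0, 1, 0): r = (19, -17, -14) + λ(0, 1, 0).
Substitute into the plane: n·(P_0 + λn) = -4 gives -17 + 1λ = -4, so λ = 13.
Foot = (19, -17, -14) + 13·(0, 1, 0) = (19, -4, -14).

(19, -4, -14)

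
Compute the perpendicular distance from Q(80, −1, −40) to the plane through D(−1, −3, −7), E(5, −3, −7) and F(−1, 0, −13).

29/√5

DE = (6, 0, 0) and DF = (0, 3, −6), so a normal is n = DE × DF = (0, 36, 18).
Then n·(80, −1, −40) − (−234) = −522.
|n| = √(0 + 1296 + 324) = 18√5, so the distance is |-522|/(18√5) = 29√5/5.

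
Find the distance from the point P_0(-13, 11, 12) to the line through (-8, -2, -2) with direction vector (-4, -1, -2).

3√41

Direction vector d = (-4, -1, -2).
AP = (-5, 13, 14); AP·d = -21, |AP|² = 390, |d|² = 21.
distance² = |AP|² − (AP·d)²/|d|² = 390 − 441/21 = 369, so the distance is 3√41.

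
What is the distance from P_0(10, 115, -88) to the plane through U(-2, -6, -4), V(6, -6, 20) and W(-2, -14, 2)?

9

UV = (8, 0, 24) and UW = (0, -8, 6), so a normal is n = UV × UW = (192, -48, -64).
d = |192·10 + (-48)·115 + (-64)·(-88) − 160| / √(36864 + 2304 + 4096) = |1872| / 208 = 9.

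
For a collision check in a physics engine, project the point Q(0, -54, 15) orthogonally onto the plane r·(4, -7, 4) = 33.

The perpendicular from Q has direction n = (4, -7, 4): r = (0, -54, 15) + t(4, -7, 4).
Substitute into the plane: n·(Q + tn) = 33 gives 438 + 81t = 33, so t = -5.
Foot = (0, -54, 15) + (-5)·(4, -7, 4) = (-20, -19, -5).

(-20, -19, -5)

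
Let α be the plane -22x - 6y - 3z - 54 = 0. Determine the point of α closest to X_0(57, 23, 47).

(-9, 5, 38)

The perpendicular from X_0 has direction n = (-22, -6, -3): r = (57, 23, 47) + λ(-22, -6, -3).
Substitute into the plane: n·(X_0 + λn) = 54 gives -1533 + 529λ = 54, so λ = 3.
Foot = (57, 23, 47) + 3·(-22, -6, -3) = (-9, 5, 38).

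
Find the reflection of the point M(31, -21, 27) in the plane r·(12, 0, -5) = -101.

(-17, -21, 47)

n = (12, 0, -5), |n|² = 169, n·M − (-101) = 338, so t = 338/169 = 2.
Foot F = M − 2·n = (7, -21, 37); the reflection is 2F − M = (-17, -21, 47).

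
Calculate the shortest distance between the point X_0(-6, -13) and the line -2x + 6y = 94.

8√10

d = |(-2)·(-6) + 6·(-13) − 94| / √(4 + 36) = |-160|/(2√10) = 8√10.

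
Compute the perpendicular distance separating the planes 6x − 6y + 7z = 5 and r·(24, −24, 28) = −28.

12/11

Divide the second equation by 4 to match normals: 6x − 6y + 7z = -7.
Both planes have normal n = (6, −6, 7), |n| = 11. Any point on the first plane is at distance |(-7) − 5|/|n| = 12/11 from the second.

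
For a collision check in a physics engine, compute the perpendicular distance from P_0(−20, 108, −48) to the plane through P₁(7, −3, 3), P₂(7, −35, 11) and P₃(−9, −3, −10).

1

P₁P₂ = (0, −32, 8) and P₁P₃ = (−16, 0, −13), so a normal is n = P₁P₂ × P₁P₃ = (416, −128, −512).
d = |416·(-20) + (-128)·108 + (-512)·(-48) − 1760| / √(173056 + 16384 + 262144) = |672| / 672 = 1.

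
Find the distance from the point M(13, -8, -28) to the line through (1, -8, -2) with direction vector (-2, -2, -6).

2√106

Direction vector d = (-2, -2, -6).
AP = (12, 0, -26), and AP × d = (-52, 124, -24).
|AP × d|² = 18656 and |d|² = 44, so the distance is √(18656/44) = √424 = 2√106.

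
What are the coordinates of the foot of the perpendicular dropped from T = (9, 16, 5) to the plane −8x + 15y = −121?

n = (−8, 15, 0), |n|² = 289, and n·T − (-121) = 289.
t = 289/289 = 1, so the foot is T − t·n = (9, 16, 5) − 1·(−8, 15, 0) = (17, 1, 5).

(17, 1, 5)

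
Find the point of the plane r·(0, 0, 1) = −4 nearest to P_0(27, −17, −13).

n = (0, 0, 1), |n|² = 1, and n·P_0 − (-4) = -9.
t = -9/1 = -9, so the foot is P_0 − t·n = (27, −17, −13) − (-9)·(0, 0, 1) = (27, −17, −4).

(27, -17, -4)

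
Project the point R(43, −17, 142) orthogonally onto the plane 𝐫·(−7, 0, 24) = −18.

(78, -17, 22)

n = (−7, 0, 24), |n|² = 625, and n·R − (-18) = 3125.
t = 3125/625 = 5, so the foot is R − t·n = (43, −17, 142) − 5·(−7, 0, 24) = (78, −17, 22).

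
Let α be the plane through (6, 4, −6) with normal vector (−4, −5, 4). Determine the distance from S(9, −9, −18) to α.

5/√57

The plane has equation n·(r − (6, 4, −6)) = 0, i.e. n·r = -68.
Then n·(9, −9, −18) − (−68) = 5.
|n| = √(16 + 25 + 16) = √57, so the distance is |5|/√57 = 5√57/57.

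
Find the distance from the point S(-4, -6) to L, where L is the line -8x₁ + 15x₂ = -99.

d = |(-8)·(-4) + 15·(-6) − (-99)| / √(64 + 225) = |41|/17 = 41/17.

41/17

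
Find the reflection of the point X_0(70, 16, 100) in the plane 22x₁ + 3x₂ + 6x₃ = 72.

With n = (22, 3, 6), the signed offset is (n·X_0 − 72)/|n|² = 2116/529 = 4.
X_0' = X_0 − 2t·n = (70, 16, 100) − 8·(22, 3, 6) = (-106, -8, 52).

(-106, -8, 52)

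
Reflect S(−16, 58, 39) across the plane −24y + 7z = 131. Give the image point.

(-16, -38, 67)

n = (0, −24, 7), |n|² = 625, n·S − 131 = -1250, so t = -1250/625 = -2.
Foot F = S − (-2)·n = (−16, 10, 53); the reflection is 2F − S = (−16, −38, 67).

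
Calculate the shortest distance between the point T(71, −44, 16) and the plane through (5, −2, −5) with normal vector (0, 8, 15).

21/17

The plane has equation n·(r − (5, −2, −5)) = 0, i.e. n·r = -91.
Then n·(71, −44, 16) − (−91) = −21.
|n| = √(0 + 64 + 225) = 17, so the distance is |-21|/17 = 21/17.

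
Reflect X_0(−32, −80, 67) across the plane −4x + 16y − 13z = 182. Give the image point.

With n = (−4, 16, −13), the signed offset is (n·X_0 − 182)/|n|² = -2205/441 = -5.
X_0' = X_0 − 2t·n = (−32, −80, 67) − (-10)·(−4, 16, −13) = (−72, 80, −63).

(-72, 80, -63)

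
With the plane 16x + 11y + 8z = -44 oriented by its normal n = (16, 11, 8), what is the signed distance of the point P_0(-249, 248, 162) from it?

n·P_0 − (-44) = 84.
|n| = 21, so the signed distance is 84/21 = 4.

4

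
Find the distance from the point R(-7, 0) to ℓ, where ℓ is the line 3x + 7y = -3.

The normal to the line is n = (3, 7) with |n| = √58.
|n·R − (-3)| = |-21 − (-3)| = 18, so the distance is 18/√58.

18/√58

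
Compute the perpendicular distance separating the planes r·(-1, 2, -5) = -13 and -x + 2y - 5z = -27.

Both planes have normal n = (-1, 2, -5), |n| = √30. Any point on the first plane is at distance |(-27) − (-13)|/|n| = 14/√30 from the second.

14/√30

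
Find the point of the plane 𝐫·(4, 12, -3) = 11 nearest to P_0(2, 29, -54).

(-10, -7, -45)

n = (4, 12, -3), |n|² = 169, and n·P_0 − 11 = 507.
t = 507/169 = 3, so the foot is P_0 − t·n = (2, 29, -54) − 3·(4, 12, -3) = (-10, -7, -45).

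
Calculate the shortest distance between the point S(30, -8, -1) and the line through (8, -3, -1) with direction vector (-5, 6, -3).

Direction vector d = (-5, 6, -3).
AP = (22, -5, 0), and AP × d = (15, 66, 107).
|AP × d|² = 16030 and |d|² = 70, so the distance is √(16030/70) = √229.

√229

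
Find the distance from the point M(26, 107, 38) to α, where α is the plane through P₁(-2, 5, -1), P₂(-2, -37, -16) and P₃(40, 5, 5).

P₁P₂ = (0, -42, -15) and P₁P₃ = (42, 0, 6), so a normal is n = P₁P₂ × P₁P₃ = (-252, -630, 1764).
d = |(-252)·26 + (-630)·107 + 1764·38 − (-4410)| / √(63504 + 396900 + 3111696) = |-2520| / 1890 = 4/3.

4/3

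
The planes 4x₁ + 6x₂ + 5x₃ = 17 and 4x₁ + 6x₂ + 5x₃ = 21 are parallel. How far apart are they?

4√77/77

Both planes have normal n = (4, 6, 5), |n| = √77. Any point on the first plane is at distance |21 − 17|/|n| = 4/√77 from the second.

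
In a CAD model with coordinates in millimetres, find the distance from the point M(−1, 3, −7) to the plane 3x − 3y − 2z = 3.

Normal vector n = (3, −3, −2), and n·(−1, 3, −7) − 3 = −1.
|n| = √(9 + 9 + 4) = √22, so the distance is |-1|/√22 = √22/22.

√22/22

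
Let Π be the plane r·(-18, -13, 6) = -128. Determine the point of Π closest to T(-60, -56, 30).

The perpendicular from T has direction n = (-18, -13, 6): r = (-60, -56, 30) + λ(-18, -13, 6).
Substitute into the plane: n·(T + λn) = -128 gives 1988 + 529λ = -128, so λ = -4.
Foot = (-60, -56, 30) + (-4)·(-18, -13, 6) = (12, -4, 6).

(12, -4, 6)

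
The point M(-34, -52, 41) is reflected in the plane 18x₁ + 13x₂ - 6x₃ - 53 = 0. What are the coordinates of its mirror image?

(74, 26, 5)

n = (18, 13, -6), |n|² = 529, n·M − 53 = -1587, so t = -1587/529 = -3.
Foot F = M − (-3)·n = (20, -13, 23); the reflection is 2F − M = (74, 26, 5).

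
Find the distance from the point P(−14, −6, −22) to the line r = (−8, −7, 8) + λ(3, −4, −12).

3√29

Direction vector d = (3, −4, −12).
AP = (−6, 1, −30); AP·d = 338, |AP|² = 937, |d|² = 169.
distance² = |AP|² − (AP·d)²/|d|² = 937 − 114244/169 = 261, so the distance is 3√29.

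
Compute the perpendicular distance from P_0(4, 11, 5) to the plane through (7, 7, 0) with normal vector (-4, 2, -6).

5/√14

The plane has equation n·(r − (7, 7, 0)) = 0, i.e. n·r = -14.
n = (-4, 2, -6); n·P − (-14) = -10; |n| = 2√14; distance = 10/(2√14) = 5/√14.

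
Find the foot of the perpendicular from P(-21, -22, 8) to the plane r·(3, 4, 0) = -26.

(-6, -2, 8)

n = (3, 4, 0), |n|² = 25, and n·P − (-26) = -125.
t = -125/25 = -5, so the foot is P − t·n = (-21, -22, 8) − (-5)·(3, 4, 0) = (-6, -2, 8).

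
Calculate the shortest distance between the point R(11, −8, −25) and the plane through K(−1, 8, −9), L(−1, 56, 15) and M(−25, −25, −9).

KL = (0, 48, 24) and KM = (−24, −33, 0), so a normal is n = KL × KM = (792, −576, 1152).
Then n·(11, −8, −25) − (−15768) = 288.
|n| = √(627264 + 331776 + 1327104) = 1512, so the distance is |288|/1512 = 4/21.

4/21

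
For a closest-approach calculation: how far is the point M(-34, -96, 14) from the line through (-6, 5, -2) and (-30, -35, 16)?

√1241

A direction vector is d = (-24, -40, 18).
AP = (-28, -101, 16), and AP × d = (-1178, 120, -1304).
|AP × d|² = 3102500 and |d|² = 2500, so the distance is √(3102500/2500) = √1241.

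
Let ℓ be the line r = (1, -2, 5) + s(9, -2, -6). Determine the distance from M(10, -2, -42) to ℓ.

Direction vector d = (9, -2, -6).
AP = (9, 0, -47); AP·d = 363, |AP|² = 2290, |d|² = 121.
distance² = |AP|² − (AP·d)²/|d|² = 2290 − 131769/121 = 1201, so the distance is √1201.

√1201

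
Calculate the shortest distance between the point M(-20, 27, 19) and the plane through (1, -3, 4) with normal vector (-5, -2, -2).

The plane has equation n·(r − (1, -3, 4)) = 0, i.e. n·r = -7.
n = (-5, -2, -2); n·P − (-7) = 15; |n| = √33; distance = 15/√33.

5√33/11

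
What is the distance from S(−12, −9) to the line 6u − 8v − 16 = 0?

The normal to the line is n = (6, −8) with |n| = 10.
|n·S − 16| = |0 − 16| = 16, so the distance is 16/10 = 8/5.

8/5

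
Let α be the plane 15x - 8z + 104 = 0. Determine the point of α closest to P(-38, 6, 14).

The perpendicular from P has direction n = (15, 0, -8): r = (-38, 6, 14) + t(15, 0, -8).
Substitute into the plane: n·(P + tn) = -104 gives -682 + 289t = -104, so t = 2.
Foot = (-38, 6, 14) + 2·(15, 0, -8) = (-8, 6, -2).

(-8, 6, -2)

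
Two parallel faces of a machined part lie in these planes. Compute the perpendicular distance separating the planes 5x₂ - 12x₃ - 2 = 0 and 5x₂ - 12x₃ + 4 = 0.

6/13

With common normal n = (0, 5, -12) (|n| = 13), the distance is |2 − (-4)|/|n| = 6/13.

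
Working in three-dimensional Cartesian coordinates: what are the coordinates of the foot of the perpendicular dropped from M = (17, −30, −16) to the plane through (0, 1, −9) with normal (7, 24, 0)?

The perpendicular from M has direction n = (7, 24, 0): r = (17, −30, −16) + λ(7, 24, 0).
Substitute into the plane: n·(M + λn) = 24 gives -601 + 625λ = 24, so λ = 1.
Foot = (17, −30, −16) + 1·(7, 24, 0) = (24, −6, −16).

(24, -6, -16)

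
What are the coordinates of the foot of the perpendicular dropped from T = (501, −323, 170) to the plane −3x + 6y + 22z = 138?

(11544/23, -7471/23, 3756/23)

The perpendicular from T has direction n = (−3, 6, 22): r = (501, −323, 170) + λ(−3, 6, 22).
Substitute into the plane: n·(T + λn) = 138 gives 299 + 529λ = 138, so λ = -7/23.
Foot = (501, −323, 170) + (-7/23)·(−3, 6, 22) = (11544/23, −7471/23, 3756/23).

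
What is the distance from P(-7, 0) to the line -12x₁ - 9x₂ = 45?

The normal to the line is n = (-12, -9) with |n| = 15.
|n·P − 45| = |84 − 45| = 39, so the distance is 39/15 = 13/5.

13/5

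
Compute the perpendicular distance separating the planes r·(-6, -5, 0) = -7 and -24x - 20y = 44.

Divide the second equation by 4 to match normals: -6x - 5y = 11.
With common normal n = (-6, -5, 0) (|n| = √61), the distance is |(-7) − 11|/|n| = 18/√61 = 18√61/61.

18/√61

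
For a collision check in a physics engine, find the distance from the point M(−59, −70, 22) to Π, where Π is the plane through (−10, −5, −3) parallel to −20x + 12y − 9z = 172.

1

Parallel planes share the normal n = (−20, 12, −9); since (−10, −5, −3) lies on the plane, its equation is −20x + 12y − 9z = 167.
d = |(-20)·(-59) + 12·(-70) + (-9)·22 − 167| / √(400 + 144 + 81) = |-25| / 25 = 1.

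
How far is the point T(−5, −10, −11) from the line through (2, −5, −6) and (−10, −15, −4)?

A direction vector is d = (−12, −10, 2).
AP = (−7, −5, −5); AP·d = 124, |AP|² = 99, |d|² = 248.
distance² = |AP|² − (AP·d)²/|d|² = 99 − 15376/248 = 37, so the distance is √37.

√37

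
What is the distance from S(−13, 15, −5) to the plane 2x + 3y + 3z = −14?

9√22/11

Normal vector n = (2, 3, 3), and n·(−13, 15, −5) − (−14) = 18.
|n| = √(4 + 9 + 9) = √22, so the distance is |18|/√22 = 18/√22.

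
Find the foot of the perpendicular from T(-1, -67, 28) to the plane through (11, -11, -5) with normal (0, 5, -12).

n = (0, 5, -12), |n|² = 169, and n·T − 5 = -676.
t = -676/169 = -4, so the foot is T − t·n = (-1, -67, 28) − (-4)·(0, 5, -12) = (-1, -47, -20).

(-1, -47, -20)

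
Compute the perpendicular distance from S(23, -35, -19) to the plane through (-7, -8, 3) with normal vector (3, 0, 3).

The plane has equation n·(r − (-7, -8, 3)) = 0, i.e. n·r = -12.
d = |3·23 + 3·(-19) − (-12)| / √(9 + 0 + 9) = |24| / (3√2) = 4√2.

4√2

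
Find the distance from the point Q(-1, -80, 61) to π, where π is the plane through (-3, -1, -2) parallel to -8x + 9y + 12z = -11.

29/17

Parallel planes share the normal n = (-8, 9, 12); since (-3, -1, -2) lies on the plane, its equation is -8x + 9y + 12z = -9.
d = |(-8)·(-1) + 9·(-80) + 12·61 − (-9)| / √(64 + 81 + 144) = |29| / 17 = 29/17.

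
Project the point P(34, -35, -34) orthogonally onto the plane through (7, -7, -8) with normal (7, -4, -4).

n = (7, -4, -4), |n|² = 81, and n·P − 109 = 405.
t = 405/81 = 5, so the foot is P − t·n = (34, -35, -34) − 5·(7, -4, -4) = (-1, -15, -14).

(-1, -15, -14)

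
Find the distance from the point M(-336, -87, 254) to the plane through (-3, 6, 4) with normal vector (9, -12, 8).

The plane has equation n·(r − (-3, 6, 4)) = 0, i.e. n·r = -67.
n = (9, -12, 8); n·P − (-67) = 119; |n| = 17; distance = 119/17 = 7.

7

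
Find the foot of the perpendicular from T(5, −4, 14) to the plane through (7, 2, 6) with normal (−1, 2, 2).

The perpendicular from T has direction n = (−1, 2, 2): r = (5, −4, 14) + t(−1, 2, 2).
Substitute into the plane: n·(T + tn) = 9 gives 15 + 9t = 9, so t = -2/3.
Foot = (5, −4, 14) + (-2/3)·(−1, 2, 2) = (17/3, −16/3, 38/3).

(17/3, -16/3, 38/3)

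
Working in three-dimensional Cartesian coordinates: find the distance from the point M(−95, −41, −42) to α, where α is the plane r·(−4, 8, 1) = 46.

n = (−4, 8, 1); n·P − 46 = -36; |n| = 9; distance = 36/9 = 4.

4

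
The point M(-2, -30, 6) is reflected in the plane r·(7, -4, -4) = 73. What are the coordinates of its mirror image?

(-32/9, -262/9, 62/9)

With n = (7, -4, -4), the signed offset is (n·M − 73)/|n|² = 9/81 = 1/9.
M' = M − 2t·n = (-2, -30, 6) − (2/9)·(7, -4, -4) = (-32/9, -262/9, 62/9).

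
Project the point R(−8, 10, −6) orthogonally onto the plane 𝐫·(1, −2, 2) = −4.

(-4, 2, 2)

The perpendicular from R has direction n = (1, −2, 2): r = (−8, 10, −6) + μ(1, −2, 2).
Substitute into the plane: n·(R + μn) = -4 gives -40 + 9μ = -4, so μ = 4.
Foot = (−8, 10, −6) + 4·(1, −2, 2) = (−4, 2, 2).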